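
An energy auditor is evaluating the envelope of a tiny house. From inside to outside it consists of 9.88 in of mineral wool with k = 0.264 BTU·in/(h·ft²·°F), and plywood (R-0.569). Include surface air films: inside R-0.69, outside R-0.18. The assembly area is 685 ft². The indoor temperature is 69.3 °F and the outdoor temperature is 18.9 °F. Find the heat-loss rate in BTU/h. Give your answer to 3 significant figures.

888 BTU/h

9.88/0.264 = 37.42
R_total = 0.69 + 37.42 + 0.569 + 0.18 = 38.86 ft²·°F·h/BTU
Q = A·ΔT/R = 685 × (69.3 − 18.9) / 38.86 = 888.3 BTU/h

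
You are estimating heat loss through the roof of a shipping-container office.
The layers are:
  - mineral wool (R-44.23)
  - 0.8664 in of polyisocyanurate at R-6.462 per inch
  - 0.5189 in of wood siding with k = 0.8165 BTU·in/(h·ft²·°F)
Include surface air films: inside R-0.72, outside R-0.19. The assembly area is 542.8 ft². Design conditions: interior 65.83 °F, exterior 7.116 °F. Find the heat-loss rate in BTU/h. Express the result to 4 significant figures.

620.3 BTU/h

0.8664 × 6.462 = 5.5987
0.5189/0.8165 = 0.63552
R_total = 0.72 + 44.23 + 5.5987 + 0.63552 + 0.19 = 51.374 ft²·°F·h/BTU
Q = A·ΔT/R = 542.8 × (65.83 − 7.116) / 51.374 = 620.35 BTU/h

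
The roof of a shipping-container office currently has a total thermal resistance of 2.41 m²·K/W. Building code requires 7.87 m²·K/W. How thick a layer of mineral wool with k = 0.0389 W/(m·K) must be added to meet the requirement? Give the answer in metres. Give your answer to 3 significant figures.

0.212 m

ΔR = 7.87 − 2.41 = 5.46 m²·K/W
L = ΔR × k = 5.46 × 0.0389 = 0.2124 m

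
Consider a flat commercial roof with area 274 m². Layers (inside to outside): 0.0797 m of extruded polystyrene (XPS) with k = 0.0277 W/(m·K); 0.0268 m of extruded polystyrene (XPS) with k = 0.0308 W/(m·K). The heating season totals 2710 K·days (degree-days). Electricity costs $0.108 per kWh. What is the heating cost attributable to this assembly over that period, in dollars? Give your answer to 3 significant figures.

0.0797/0.0277 = 2.877
0.0268/0.0308 = 0.8701
R_total = 2.877 + 0.8701 = 3.747 m²·K/W
E = A × HDD × 24 / R / 1000 = 274 × 2710 × 24 / 3.747 / 1000 = 4756 kWh
Cost = 4756 × 0.108 = $513.6

514 dollars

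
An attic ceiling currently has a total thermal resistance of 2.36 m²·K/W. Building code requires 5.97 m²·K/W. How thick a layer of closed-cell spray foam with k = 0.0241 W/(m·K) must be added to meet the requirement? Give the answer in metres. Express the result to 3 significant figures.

ΔR = 5.97 − 2.36 = 3.61 m²·K/W
L = ΔR × k = 3.61 × 0.0241 = 0.087 m

0.0870 m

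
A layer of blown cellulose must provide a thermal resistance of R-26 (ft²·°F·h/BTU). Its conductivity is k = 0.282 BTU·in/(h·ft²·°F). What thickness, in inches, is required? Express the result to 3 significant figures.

L = R × k = 26 × 0.282 = 7.332 in

7.33 in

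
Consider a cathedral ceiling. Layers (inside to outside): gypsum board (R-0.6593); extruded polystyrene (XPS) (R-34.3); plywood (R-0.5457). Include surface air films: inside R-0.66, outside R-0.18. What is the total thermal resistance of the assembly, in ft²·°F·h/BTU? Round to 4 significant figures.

R_total = 0.66 + 0.6593 + 34.3 + 0.5457 + 0.18 = 36.345 ft²·°F·h/BTU

36.34 ft²·°F·h/BTU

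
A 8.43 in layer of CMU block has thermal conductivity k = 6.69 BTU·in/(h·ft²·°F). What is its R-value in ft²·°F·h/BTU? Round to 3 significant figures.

R = L/k = 8.43/6.69 = 1.26 ft²·°F·h/BTU

1.26 ft²·°F·h/BTU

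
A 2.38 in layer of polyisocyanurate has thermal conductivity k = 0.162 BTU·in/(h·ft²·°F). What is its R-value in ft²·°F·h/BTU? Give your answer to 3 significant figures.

R = L/k = 2.38/0.162 = 14.69 ft²·°F·h/BTU

14.7 ft²·°F·h/BTU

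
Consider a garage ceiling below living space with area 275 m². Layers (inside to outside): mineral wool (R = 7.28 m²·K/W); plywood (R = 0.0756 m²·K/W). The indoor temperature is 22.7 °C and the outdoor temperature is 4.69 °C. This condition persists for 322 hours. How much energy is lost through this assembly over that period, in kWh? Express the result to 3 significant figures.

R_total = 7.28 + 0.0756 = 7.356 m²·K/W
Q = 275 × (22.7 − 4.69) / 7.356 = 673.3 W
E = 673.3 W × 322 h / 1000 = 216.8 kWh

217 kWh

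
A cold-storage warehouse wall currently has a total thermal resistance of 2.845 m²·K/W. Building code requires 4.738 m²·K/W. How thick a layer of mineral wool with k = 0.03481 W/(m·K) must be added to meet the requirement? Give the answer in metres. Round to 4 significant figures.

0.06590 m

ΔR = 4.738 − 2.845 = 1.893 m²·K/W
L = ΔR × k = 1.893 × 0.03481 = 0.065895 m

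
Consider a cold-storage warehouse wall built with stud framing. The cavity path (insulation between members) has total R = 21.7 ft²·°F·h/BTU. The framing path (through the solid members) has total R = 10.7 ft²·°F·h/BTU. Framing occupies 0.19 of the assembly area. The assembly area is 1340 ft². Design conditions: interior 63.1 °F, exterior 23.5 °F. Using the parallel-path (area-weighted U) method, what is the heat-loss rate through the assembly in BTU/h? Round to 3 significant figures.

2920 BTU/h

U_eff = 0.81/21.7 + 0.19/10.7 = 0.03733 + 0.01776 = 0.05508
R_eff = 1/U_eff = 18.15 ft²·°F·h/BTU
Q = 1340 × (63.1 − 23.5) / 18.15 = 2923 BTU/h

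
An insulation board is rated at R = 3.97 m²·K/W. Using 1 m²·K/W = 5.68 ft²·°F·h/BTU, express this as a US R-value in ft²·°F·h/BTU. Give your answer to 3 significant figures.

R_US = 3.97 × 5.68 = 22.55

22.5 ft²·°F·h/BTU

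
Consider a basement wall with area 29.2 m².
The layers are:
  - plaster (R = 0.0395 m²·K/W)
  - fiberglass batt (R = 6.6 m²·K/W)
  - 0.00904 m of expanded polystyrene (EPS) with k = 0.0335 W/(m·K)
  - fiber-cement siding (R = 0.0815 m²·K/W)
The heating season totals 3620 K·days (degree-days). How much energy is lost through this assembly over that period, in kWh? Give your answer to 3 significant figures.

363 kWh

0.00904/0.0335 = 0.2699
R_total = 0.0395 + 6.6 + 0.2699 + 0.0815 = 6.991 m²·K/W
E = A × HDD × 24 / R / 1000 = 29.2 × 3620 × 24 / 6.991 / 1000 = 362.9 kWh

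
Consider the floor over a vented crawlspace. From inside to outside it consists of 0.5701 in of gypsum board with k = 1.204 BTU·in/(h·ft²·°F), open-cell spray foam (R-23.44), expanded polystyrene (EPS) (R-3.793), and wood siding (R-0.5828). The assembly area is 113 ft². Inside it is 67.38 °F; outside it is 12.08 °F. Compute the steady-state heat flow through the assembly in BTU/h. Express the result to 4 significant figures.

220.9 BTU/h

0.5701/1.204 = 0.4735
R_total = 0.4735 + 23.44 + 3.793 + 0.5828 = 28.289 ft²·°F·h/BTU
Q = A·ΔT/R = 113 × (67.38 − 12.08) / 28.289 = 220.89 BTU/h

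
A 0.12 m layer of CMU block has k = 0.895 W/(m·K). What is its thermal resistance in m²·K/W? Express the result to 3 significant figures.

0.134 m²·K/W

R = L/k = 0.12/0.895 = 0.1341 m²·K/W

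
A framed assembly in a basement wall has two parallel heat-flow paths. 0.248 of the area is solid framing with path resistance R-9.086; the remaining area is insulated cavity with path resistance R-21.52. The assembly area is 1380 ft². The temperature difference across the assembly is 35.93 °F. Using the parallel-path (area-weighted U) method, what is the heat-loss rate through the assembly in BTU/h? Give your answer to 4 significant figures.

U_eff = 0.752/21.52 + 0.248/9.086 = 0.034944 + 0.027295 = 0.062239
R_eff = 1/U_eff = 16.067 ft²·°F·h/BTU
Q = 1380 × 35.93 / 16.067 = 3086 BTU/h

3086 BTU/h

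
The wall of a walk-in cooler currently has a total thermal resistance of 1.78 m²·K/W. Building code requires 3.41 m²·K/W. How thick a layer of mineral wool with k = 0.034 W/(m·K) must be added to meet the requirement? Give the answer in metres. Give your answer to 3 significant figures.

ΔR = 3.41 − 1.78 = 1.63 m²·K/W
L = ΔR × k = 1.63 × 0.034 = 0.05542 m

0.0554 m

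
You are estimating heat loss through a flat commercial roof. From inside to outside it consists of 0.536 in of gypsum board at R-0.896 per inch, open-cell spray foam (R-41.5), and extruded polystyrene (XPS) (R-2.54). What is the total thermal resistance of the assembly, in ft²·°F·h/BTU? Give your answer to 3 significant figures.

44.5 ft²·°F·h/BTU

0.536 × 0.896 = 0.4803
R_total = 0.4803 + 41.5 + 2.54 = 44.52 ft²·°F·h/BTU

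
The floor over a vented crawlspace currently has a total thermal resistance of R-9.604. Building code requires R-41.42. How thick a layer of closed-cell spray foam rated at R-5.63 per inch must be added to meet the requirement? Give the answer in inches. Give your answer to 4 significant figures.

ΔR = 41.42 − 9.604 = 31.816 ft²·°F·h/BTU
L = ΔR / (R/in) = 31.816/5.63 = 5.6512 in

5.651 in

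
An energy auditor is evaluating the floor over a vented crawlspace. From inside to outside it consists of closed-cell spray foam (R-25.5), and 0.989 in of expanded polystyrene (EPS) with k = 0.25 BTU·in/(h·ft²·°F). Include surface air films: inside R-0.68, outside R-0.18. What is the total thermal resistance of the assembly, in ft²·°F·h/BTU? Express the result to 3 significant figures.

30.3 ft²·°F·h/BTU

0.989/0.25 = 3.956
R_total = 0.68 + 25.5 + 3.956 + 0.18 = 30.32 ft²·°F·h/BTU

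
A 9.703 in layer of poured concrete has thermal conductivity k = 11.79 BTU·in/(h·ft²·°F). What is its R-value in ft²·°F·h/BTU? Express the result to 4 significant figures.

R = L/k = 9.703/11.79 = 0.82299 ft²·°F·h/BTU

0.8230 ft²·°F·h/BTU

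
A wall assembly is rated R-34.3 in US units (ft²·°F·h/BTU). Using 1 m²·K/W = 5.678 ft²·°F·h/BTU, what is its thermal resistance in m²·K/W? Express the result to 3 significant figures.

6.04 m²·K/W

R_SI = 34.3/5.678 = 6.041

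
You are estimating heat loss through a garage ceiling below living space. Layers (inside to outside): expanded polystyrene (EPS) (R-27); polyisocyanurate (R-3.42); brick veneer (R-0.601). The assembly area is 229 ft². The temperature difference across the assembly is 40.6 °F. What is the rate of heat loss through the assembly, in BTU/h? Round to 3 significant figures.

R_total = 27 + 3.42 + 0.601 = 31.02 ft²·°F·h/BTU
Q = A·ΔT/R = 229 × 40.6 / 31.02 = 299.7 BTU/h

300 BTU/h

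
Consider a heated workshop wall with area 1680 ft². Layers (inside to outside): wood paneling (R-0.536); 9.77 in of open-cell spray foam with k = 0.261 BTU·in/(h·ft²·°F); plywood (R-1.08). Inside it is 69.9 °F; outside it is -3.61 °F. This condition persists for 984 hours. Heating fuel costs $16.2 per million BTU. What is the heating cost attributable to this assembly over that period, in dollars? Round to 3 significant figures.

9.77/0.261 = 37.43
R_total = 0.536 + 37.43 + 1.08 = 39.05 ft²·°F·h/BTU
Q = 1680 × (69.9 − (-3.61)) / 39.05 = 3163 BTU/h
E = 3163 × 984 = 3112000 BTU
Cost = 3112000/10⁶ × 16.2 = $50.41

50.4 dollars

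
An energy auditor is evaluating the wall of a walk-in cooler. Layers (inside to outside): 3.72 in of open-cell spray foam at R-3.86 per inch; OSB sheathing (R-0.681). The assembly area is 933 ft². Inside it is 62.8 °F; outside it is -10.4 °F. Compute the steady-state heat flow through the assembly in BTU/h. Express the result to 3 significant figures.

4540 BTU/h

3.72 × 3.86 = 14.36
R_total = 14.36 + 0.681 = 15.04 ft²·°F·h/BTU
Q = A·ΔT/R = 933 × (62.8 − (-10.4)) / 15.04 = 4541 BTU/h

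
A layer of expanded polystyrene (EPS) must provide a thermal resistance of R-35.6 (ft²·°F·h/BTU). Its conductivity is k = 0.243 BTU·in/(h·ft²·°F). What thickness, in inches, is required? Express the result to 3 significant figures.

L = R × k = 35.6 × 0.243 = 8.651 in

8.65 in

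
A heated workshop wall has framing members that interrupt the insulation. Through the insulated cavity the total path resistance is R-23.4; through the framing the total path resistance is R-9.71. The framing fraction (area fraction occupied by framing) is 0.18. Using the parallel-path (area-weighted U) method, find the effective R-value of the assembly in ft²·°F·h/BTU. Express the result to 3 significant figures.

18.7 ft²·°F·h/BTU

U_eff = 0.82/23.4 + 0.18/9.71 = 0.03504 + 0.01854 = 0.05358
R_eff = 1/U_eff = 18.66 ft²·°F·h/BTU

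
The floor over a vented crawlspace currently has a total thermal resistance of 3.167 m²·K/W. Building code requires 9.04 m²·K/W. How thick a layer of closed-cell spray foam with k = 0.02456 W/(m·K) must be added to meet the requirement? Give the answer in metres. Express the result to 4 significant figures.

ΔR = 9.04 − 3.167 = 5.873 m²·K/W
L = ΔR × k = 5.873 × 0.02456 = 0.14424 m

0.1442 m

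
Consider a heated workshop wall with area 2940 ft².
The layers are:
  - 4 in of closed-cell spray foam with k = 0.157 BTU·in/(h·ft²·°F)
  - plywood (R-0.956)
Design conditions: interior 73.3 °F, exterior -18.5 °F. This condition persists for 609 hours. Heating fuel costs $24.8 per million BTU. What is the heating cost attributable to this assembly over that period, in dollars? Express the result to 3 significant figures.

154 dollars

4/0.157 = 25.48
R_total = 25.48 + 0.956 = 26.43 ft²·°F·h/BTU
Q = 2940 × (73.3 − (-18.5)) / 26.43 = 10210 BTU/h
E = 10210 × 609 = 6218000 BTU
Cost = 6218000/10⁶ × 24.8 = $154.2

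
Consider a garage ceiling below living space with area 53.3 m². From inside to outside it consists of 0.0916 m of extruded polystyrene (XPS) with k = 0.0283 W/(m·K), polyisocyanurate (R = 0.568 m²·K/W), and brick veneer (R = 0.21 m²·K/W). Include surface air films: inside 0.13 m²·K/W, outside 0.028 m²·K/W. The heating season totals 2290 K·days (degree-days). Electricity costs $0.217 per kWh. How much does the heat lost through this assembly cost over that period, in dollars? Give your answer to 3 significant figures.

0.0916/0.0283 = 3.237
R_total = 0.13 + 3.237 + 0.568 + 0.21 + 0.028 = 4.173 m²·K/W
E = A × HDD × 24 / R / 1000 = 53.3 × 2290 × 24 / 4.173 / 1000 = 702 kWh
Cost = 702 × 0.217 = $152.3

152 dollars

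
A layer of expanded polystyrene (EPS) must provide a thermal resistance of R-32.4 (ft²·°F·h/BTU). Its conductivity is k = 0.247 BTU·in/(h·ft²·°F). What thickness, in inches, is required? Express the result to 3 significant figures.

8.00 in

L = R × k = 32.4 × 0.247 = 8.003 in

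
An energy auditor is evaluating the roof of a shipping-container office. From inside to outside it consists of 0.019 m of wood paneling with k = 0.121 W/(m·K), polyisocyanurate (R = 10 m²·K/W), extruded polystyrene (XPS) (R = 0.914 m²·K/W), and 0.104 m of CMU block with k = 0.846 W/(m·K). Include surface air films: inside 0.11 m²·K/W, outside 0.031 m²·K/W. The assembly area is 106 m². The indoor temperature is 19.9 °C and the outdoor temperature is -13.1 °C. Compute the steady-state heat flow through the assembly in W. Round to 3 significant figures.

0.019/0.121 = 0.157
0.104/0.846 = 0.1229
R_total = 0.11 + 0.157 + 10 + 0.914 + 0.1229 + 0.031 = 11.33 m²·K/W
Q = A·ΔT/R = 106 × (19.9 − (-13.1)) / 11.33 = 308.6 W

309 W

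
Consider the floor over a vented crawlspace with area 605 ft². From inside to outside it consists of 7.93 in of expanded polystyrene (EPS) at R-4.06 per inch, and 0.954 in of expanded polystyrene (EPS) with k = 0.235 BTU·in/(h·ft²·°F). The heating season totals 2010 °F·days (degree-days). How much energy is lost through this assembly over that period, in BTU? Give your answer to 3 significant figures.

805000 BTU

7.93 × 4.06 = 32.2
0.954/0.235 = 4.06
R_total = 32.2 + 4.06 = 36.26 ft²·°F·h/BTU
E = A × HDD × 24 / R = 605 × 2010 × 24 / 36.26 = 805000 BTU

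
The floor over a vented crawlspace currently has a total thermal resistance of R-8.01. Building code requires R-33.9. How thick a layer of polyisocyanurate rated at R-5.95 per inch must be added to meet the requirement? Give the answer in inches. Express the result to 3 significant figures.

4.35 in

ΔR = 33.9 − 8.01 = 25.89 ft²·°F·h/BTU
L = ΔR / (R/in) = 25.89/5.95 = 4.351 in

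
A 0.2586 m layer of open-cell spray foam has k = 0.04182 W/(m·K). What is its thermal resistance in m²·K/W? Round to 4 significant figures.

6.184 m²·K/W

R = L/k = 0.2586/0.04182 = 6.1836 m²·K/W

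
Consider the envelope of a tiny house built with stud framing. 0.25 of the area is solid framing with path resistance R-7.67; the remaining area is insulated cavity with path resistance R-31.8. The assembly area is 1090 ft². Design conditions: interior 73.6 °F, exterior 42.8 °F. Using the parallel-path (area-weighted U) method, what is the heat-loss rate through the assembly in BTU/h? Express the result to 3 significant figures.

U_eff = 0.75/31.8 + 0.25/7.67 = 0.02358 + 0.03259 = 0.05618
R_eff = 1/U_eff = 17.8 ft²·°F·h/BTU
Q = 1090 × (73.6 − 42.8) / 17.8 = 1886 BTU/h

1890 BTU/h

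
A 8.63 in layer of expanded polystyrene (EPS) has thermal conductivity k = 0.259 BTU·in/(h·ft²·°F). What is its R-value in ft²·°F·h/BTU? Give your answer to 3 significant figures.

33.3 ft²·°F·h/BTU

R = L/k = 8.63/0.259 = 33.32 ft²·°F·h/BTU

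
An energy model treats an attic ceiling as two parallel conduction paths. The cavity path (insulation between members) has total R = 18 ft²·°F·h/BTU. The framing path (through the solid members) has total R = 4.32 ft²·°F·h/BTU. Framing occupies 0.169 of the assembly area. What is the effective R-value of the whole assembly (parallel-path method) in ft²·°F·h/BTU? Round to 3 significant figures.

U_eff = 0.831/18 + 0.169/4.32 = 0.04617 + 0.03912 = 0.08529
R_eff = 1/U_eff = 11.73 ft²·°F·h/BTU

11.7 ft²·°F·h/BTU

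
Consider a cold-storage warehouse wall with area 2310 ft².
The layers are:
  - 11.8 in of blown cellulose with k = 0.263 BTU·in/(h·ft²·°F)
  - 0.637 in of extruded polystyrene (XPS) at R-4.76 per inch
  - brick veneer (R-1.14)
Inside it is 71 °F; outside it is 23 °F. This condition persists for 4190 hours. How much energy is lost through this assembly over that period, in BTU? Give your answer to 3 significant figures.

9470000 BTU

11.8/0.263 = 44.87
0.637 × 4.76 = 3.032
R_total = 44.87 + 3.032 + 1.14 = 49.04 ft²·°F·h/BTU
Q = 2310 × (71 − 23) / 49.04 = 2261 BTU/h
E = 2261 × 4190 = 9474000 BTU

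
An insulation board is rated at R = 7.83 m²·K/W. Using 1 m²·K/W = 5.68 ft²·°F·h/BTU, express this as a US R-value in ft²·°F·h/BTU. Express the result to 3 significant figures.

R_US = 7.83 × 5.68 = 44.47

44.5 ft²·°F·h/BTU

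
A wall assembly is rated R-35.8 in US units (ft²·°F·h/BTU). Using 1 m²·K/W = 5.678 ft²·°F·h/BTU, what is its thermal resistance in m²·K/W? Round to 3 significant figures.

6.31 m²·K/W

R_SI = 35.8/5.678 = 6.305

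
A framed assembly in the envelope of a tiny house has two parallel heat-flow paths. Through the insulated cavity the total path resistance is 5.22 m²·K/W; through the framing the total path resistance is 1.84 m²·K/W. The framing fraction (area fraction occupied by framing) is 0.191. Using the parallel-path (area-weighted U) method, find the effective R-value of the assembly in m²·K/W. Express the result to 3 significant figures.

3.86 m²·K/W

U_eff = 0.809/5.22 + 0.191/1.84 = 0.155 + 0.1038 = 0.2588
R_eff = 1/U_eff = 3.864 m²·K/W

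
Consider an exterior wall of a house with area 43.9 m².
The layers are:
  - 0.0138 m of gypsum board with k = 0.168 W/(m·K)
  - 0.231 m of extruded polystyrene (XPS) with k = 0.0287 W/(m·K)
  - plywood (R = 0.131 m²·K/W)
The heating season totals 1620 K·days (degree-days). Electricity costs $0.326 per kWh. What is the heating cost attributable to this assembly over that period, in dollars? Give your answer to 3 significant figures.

0.0138/0.168 = 0.08214
0.231/0.0287 = 8.049
R_total = 0.08214 + 8.049 + 0.131 = 8.262 m²·K/W
E = A × HDD × 24 / R / 1000 = 43.9 × 1620 × 24 / 8.262 / 1000 = 206.6 kWh
Cost = 206.6 × 0.326 = $67.35

67.3 dollars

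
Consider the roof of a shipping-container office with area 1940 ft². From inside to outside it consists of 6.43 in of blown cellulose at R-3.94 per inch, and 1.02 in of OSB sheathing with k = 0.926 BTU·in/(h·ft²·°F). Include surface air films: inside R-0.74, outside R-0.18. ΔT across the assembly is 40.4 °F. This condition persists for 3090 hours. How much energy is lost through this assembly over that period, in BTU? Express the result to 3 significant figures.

8850000 BTU

6.43 × 3.94 = 25.33
1.02/0.926 = 1.102
R_total = 0.74 + 25.33 + 1.102 + 0.18 = 27.36 ft²·°F·h/BTU
Q = 1940 × 40.4 / 27.36 = 2865 BTU/h
E = 2865 × 3090 = 8853000 BTU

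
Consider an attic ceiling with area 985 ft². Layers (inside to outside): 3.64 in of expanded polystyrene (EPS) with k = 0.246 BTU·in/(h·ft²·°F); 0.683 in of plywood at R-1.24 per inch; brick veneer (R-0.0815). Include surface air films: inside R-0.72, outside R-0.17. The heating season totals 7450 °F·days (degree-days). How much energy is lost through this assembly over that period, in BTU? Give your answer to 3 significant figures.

3.64/0.246 = 14.8
0.683 × 1.24 = 0.8469
R_total = 0.72 + 14.8 + 0.8469 + 0.0815 + 0.17 = 16.62 ft²·°F·h/BTU
E = A × HDD × 24 / R = 985 × 7450 × 24 / 16.62 = 10600000 BTU

10600000 BTU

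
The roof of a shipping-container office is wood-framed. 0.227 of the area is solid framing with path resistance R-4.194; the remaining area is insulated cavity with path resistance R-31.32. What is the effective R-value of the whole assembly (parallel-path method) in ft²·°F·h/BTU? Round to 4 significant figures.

12.69 ft²·°F·h/BTU

U_eff = 0.773/31.32 + 0.227/4.194 = 0.024681 + 0.054125 = 0.078806
R_eff = 1/U_eff = 12.689 ft²·°F·h/BTU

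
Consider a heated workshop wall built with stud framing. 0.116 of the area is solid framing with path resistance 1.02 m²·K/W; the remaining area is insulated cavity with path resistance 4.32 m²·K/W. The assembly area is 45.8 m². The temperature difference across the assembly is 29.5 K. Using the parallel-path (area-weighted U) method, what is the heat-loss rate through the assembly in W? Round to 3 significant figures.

430 W

U_eff = 0.884/4.32 + 0.116/1.02 = 0.2046 + 0.1137 = 0.3184
R_eff = 1/U_eff = 3.141 m²·K/W
Q = 45.8 × 29.5 / 3.141 = 430.1 W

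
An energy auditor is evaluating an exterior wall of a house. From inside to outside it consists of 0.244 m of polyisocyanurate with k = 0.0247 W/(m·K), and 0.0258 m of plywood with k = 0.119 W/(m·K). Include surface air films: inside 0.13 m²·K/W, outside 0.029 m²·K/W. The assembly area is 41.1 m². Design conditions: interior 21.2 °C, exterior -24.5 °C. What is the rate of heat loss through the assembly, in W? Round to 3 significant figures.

0.244/0.0247 = 9.879
0.0258/0.119 = 0.2168
R_total = 0.13 + 9.879 + 0.2168 + 0.029 = 10.25 m²·K/W
Q = A·ΔT/R = 41.1 × (21.2 − (-24.5)) / 10.25 = 183.2 W

183 W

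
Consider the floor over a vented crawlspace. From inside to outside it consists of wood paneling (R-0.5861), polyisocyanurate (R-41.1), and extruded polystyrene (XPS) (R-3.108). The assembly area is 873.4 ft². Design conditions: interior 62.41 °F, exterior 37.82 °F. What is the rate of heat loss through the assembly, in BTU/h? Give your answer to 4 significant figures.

R_total = 0.5861 + 41.1 + 3.108 = 44.794 ft²·°F·h/BTU
Q = A·ΔT/R = 873.4 × (62.41 − 37.82) / 44.794 = 479.46 BTU/h

479.5 BTU/h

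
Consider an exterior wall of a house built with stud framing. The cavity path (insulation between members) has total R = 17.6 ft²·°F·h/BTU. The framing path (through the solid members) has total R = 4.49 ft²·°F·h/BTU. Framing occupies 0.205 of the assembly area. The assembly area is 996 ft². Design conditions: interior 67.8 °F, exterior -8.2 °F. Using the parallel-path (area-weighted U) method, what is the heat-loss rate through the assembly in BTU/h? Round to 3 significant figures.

6880 BTU/h

U_eff = 0.795/17.6 + 0.205/4.49 = 0.04517 + 0.04566 = 0.09083
R_eff = 1/U_eff = 11.01 ft²·°F·h/BTU
Q = 996 × (67.8 − (-8.2)) / 11.01 = 6875 BTU/h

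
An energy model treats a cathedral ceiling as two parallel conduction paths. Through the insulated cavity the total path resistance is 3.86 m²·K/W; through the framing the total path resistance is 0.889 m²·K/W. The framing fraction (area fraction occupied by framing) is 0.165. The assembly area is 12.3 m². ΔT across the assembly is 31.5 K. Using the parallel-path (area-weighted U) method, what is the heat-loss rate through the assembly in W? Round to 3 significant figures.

U_eff = 0.835/3.86 + 0.165/0.889 = 0.2163 + 0.1856 = 0.4019
R_eff = 1/U_eff = 2.488 m²·K/W
Q = 12.3 × 31.5 / 2.488 = 155.7 W

156 W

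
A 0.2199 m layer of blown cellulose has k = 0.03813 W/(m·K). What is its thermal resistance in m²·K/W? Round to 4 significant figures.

R = L/k = 0.2199/0.03813 = 5.7671 m²·K/W

5.767 m²·K/W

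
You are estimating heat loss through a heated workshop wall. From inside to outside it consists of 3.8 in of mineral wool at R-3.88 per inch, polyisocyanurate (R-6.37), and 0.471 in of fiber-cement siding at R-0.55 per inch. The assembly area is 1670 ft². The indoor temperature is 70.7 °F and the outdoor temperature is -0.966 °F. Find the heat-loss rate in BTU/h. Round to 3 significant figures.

3.8 × 3.88 = 14.74
0.471 × 0.55 = 0.2591
R_total = 14.74 + 6.37 + 0.2591 = 21.37 ft²·°F·h/BTU
Q = A·ΔT/R = 1670 × (70.7 − (-0.966)) / 21.37 = 5600 BTU/h

5600 BTU/h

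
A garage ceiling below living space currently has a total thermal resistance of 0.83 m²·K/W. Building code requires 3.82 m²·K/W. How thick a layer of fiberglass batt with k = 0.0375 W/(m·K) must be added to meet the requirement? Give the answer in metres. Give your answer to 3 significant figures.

0.112 m

ΔR = 3.82 − 0.83 = 2.99 m²·K/W
L = ΔR × k = 2.99 × 0.0375 = 0.1121 m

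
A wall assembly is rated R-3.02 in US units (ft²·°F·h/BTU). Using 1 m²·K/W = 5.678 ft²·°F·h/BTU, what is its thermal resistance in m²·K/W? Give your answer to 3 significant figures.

R_SI = 3.02/5.678 = 0.5319

0.532 m²·K/W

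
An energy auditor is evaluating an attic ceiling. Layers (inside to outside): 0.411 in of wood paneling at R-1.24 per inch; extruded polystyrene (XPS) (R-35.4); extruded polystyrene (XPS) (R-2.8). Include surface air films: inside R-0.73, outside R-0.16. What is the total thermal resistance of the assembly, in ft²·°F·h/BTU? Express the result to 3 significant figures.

39.6 ft²·°F·h/BTU

0.411 × 1.24 = 0.5096
R_total = 0.73 + 0.5096 + 35.4 + 2.8 + 0.16 = 39.6 ft²·°F·h/BTU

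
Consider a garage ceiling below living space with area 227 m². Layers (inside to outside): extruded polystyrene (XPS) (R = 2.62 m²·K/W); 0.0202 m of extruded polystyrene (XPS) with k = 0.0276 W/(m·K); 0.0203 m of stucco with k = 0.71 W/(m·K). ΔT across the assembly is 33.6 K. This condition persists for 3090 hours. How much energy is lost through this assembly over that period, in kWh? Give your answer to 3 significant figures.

0.0202/0.0276 = 0.7319
0.0203/0.71 = 0.02859
R_total = 2.62 + 0.7319 + 0.02859 = 3.38 m²·K/W
Q = 227 × 33.6 / 3.38 = 2256 W
E = 2256 W × 3090 h / 1000 = 6972 kWh

6970 kWh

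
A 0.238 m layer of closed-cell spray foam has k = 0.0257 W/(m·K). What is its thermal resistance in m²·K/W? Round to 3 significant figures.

9.26 m²·K/W

R = L/k = 0.238/0.0257 = 9.261 m²·K/W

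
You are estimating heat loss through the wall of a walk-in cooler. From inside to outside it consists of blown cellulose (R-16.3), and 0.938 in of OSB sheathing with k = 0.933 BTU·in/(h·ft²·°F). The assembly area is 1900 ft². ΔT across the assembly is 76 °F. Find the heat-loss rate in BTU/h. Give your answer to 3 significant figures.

0.938/0.933 = 1.005
R_total = 16.3 + 1.005 = 17.31 ft²·°F·h/BTU
Q = A·ΔT/R = 1900 × 76 / 17.31 = 8344 BTU/h

8340 BTU/h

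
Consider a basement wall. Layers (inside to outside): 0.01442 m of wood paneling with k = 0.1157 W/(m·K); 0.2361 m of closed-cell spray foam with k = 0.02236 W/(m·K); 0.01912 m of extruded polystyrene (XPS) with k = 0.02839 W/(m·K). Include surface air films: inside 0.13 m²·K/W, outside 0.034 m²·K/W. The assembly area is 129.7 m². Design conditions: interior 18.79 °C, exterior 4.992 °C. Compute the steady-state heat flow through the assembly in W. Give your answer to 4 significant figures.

0.01442/0.1157 = 0.12463
0.2361/0.02236 = 10.559
0.01912/0.02839 = 0.67348
R_total = 0.13 + 0.12463 + 10.559 + 0.67348 + 0.034 = 11.521 m²·K/W
Q = A·ΔT/R = 129.7 × (18.79 − 4.992) / 11.521 = 155.33 W

155.3 W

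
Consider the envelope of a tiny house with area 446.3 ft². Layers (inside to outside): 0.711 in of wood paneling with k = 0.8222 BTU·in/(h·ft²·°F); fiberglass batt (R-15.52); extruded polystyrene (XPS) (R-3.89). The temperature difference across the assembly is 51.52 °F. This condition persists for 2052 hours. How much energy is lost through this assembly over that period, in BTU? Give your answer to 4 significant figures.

0.711/0.8222 = 0.86475
R_total = 0.86475 + 15.52 + 3.89 = 20.275 ft²·°F·h/BTU
Q = 446.3 × 51.52 / 20.275 = 1134.1 BTU/h
E = 1134.1 × 2052 = 2327200 BTU

2327000 BTU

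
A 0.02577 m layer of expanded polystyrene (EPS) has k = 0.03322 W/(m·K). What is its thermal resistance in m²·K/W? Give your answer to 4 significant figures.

0.7757 m²·K/W

R = L/k = 0.02577/0.03322 = 0.77574 m²·K/W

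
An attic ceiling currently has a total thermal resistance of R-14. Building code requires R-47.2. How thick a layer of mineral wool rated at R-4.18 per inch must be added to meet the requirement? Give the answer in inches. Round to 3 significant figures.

ΔR = 47.2 − 14 = 33.2 ft²·°F·h/BTU
L = ΔR / (R/in) = 33.2/4.18 = 7.943 in

7.94 in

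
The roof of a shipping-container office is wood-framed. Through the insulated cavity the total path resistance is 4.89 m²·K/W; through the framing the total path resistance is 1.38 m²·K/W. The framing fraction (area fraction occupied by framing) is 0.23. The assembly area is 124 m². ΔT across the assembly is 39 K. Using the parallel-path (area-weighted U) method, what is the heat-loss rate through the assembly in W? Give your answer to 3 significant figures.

1570 W

U_eff = 0.77/4.89 + 0.23/1.38 = 0.1575 + 0.1667 = 0.3241
R_eff = 1/U_eff = 3.085 m²·K/W
Q = 124 × 39 / 3.085 = 1567 W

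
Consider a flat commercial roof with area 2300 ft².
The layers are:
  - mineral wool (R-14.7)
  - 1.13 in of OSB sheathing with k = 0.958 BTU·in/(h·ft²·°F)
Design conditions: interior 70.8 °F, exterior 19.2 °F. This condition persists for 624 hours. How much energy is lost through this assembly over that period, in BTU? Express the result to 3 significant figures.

4660000 BTU

1.13/0.958 = 1.18
R_total = 14.7 + 1.18 = 15.88 ft²·°F·h/BTU
Q = 2300 × (70.8 − 19.2) / 15.88 = 7474 BTU/h
E = 7474 × 624 = 4664000 BTU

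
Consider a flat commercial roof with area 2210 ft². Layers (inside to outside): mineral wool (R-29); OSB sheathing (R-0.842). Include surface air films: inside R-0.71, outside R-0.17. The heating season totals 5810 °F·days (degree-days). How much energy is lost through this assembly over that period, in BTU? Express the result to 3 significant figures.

10000000 BTU

R_total = 0.71 + 29 + 0.842 + 0.17 = 30.72 ft²·°F·h/BTU
E = A × HDD × 24 / R = 2210 × 5810 × 24 / 30.72 = 10030000 BTU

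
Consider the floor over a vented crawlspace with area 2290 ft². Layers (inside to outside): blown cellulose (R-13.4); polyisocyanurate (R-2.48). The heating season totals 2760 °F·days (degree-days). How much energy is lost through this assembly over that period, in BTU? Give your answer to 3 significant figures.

9550000 BTU

R_total = 13.4 + 2.48 = 15.88 ft²·°F·h/BTU
E = A × HDD × 24 / R = 2290 × 2760 × 24 / 15.88 = 9552000 BTU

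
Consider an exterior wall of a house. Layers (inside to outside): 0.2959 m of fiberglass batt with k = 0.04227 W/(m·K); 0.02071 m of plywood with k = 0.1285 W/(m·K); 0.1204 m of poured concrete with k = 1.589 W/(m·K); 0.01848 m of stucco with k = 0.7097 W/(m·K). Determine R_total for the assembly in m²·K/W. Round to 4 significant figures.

0.2959/0.04227 = 7.0002
0.02071/0.1285 = 0.16117
0.1204/1.589 = 0.075771
0.01848/0.7097 = 0.026039
R_total = 7.0002 + 0.16117 + 0.075771 + 0.026039 = 7.2632 m²·K/W

7.263 m²·K/W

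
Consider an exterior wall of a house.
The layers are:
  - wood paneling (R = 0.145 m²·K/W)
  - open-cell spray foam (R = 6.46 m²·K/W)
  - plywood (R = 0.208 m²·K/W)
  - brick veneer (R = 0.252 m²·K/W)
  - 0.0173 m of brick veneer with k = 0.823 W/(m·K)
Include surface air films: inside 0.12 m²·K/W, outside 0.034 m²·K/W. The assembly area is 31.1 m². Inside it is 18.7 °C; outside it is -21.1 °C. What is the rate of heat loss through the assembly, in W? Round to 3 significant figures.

171 W

0.0173/0.823 = 0.02102
R_total = 0.12 + 0.145 + 6.46 + 0.208 + 0.252 + 0.02102 + 0.034 = 7.24 m²·K/W
Q = A·ΔT/R = 31.1 × (18.7 − (-21.1)) / 7.24 = 171 W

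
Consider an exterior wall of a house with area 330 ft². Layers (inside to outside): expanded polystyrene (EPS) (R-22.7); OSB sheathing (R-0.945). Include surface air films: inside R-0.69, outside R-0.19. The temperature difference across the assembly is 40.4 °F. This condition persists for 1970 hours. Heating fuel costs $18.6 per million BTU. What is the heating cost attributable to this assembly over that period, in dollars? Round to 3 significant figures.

19.9 dollars

R_total = 0.69 + 22.7 + 0.945 + 0.19 = 24.52 ft²·°F·h/BTU
Q = 330 × 40.4 / 24.52 = 543.6 BTU/h
E = 543.6 × 1970 = 1071000 BTU
Cost = 1071000/10⁶ × 18.6 = $19.92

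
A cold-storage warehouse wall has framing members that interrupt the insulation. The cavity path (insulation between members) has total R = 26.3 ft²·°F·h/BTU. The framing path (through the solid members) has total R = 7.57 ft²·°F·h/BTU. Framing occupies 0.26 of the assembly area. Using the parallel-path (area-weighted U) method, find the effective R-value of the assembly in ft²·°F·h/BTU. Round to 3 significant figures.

U_eff = 0.74/26.3 + 0.26/7.57 = 0.02814 + 0.03435 = 0.06248
R_eff = 1/U_eff = 16 ft²·°F·h/BTU

16.0 ft²·°F·h/BTU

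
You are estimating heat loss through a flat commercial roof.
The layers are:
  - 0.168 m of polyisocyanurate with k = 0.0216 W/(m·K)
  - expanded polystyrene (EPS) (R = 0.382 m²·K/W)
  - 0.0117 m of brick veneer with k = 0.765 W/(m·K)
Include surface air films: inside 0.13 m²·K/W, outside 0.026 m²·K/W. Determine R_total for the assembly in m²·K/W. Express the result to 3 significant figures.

0.168/0.0216 = 7.778
0.0117/0.765 = 0.01529
R_total = 0.13 + 7.778 + 0.382 + 0.01529 + 0.026 = 8.331 m²·K/W

8.33 m²·K/W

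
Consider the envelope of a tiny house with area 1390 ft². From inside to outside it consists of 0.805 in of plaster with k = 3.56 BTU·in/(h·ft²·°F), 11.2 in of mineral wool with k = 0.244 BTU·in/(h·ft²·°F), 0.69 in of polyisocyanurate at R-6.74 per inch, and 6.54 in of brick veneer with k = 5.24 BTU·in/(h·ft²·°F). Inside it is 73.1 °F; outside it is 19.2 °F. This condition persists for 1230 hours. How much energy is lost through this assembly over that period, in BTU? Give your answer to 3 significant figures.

1770000 BTU

0.805/3.56 = 0.2261
11.2/0.244 = 45.9
0.69 × 6.74 = 4.651
6.54/5.24 = 1.248
R_total = 0.2261 + 45.9 + 4.651 + 1.248 = 52.03 ft²·°F·h/BTU
Q = 1390 × (73.1 − 19.2) / 52.03 = 1440 BTU/h
E = 1440 × 1230 = 1771000 BTU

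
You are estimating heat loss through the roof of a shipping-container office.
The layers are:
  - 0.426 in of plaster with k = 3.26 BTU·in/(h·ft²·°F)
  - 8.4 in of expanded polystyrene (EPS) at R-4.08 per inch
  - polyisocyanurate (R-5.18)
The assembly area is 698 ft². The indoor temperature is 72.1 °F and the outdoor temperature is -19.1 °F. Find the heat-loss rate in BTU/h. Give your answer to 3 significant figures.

0.426/3.26 = 0.1307
8.4 × 4.08 = 34.27
R_total = 0.1307 + 34.27 + 5.18 = 39.58 ft²·°F·h/BTU
Q = A·ΔT/R = 698 × (72.1 − (-19.1)) / 39.58 = 1608 BTU/h

1610 BTU/h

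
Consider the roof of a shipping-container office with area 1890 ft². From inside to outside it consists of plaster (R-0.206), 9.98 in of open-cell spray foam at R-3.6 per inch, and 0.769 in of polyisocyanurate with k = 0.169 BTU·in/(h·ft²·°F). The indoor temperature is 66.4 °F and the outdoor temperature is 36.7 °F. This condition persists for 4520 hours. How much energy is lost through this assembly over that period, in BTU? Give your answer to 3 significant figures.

9.98 × 3.6 = 35.93
0.769/0.169 = 4.55
R_total = 0.206 + 35.93 + 4.55 = 40.68 ft²·°F·h/BTU
Q = 1890 × (66.4 − 36.7) / 40.68 = 1380 BTU/h
E = 1380 × 4520 = 6236000 BTU

6240000 BTU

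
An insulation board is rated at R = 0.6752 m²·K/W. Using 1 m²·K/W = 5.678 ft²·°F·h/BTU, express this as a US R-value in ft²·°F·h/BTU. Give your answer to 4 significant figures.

R_US = 0.6752 × 5.678 = 3.8338

3.834 ft²·°F·h/BTU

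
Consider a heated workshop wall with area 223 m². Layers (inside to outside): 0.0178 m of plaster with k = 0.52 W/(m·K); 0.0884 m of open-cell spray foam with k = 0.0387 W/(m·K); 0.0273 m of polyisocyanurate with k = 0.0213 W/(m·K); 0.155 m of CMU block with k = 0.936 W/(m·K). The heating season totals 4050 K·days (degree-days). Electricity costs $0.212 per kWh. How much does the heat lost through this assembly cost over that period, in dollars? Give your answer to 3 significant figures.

0.0178/0.52 = 0.03423
0.0884/0.0387 = 2.284
0.0273/0.0213 = 1.282
0.155/0.936 = 0.1656
R_total = 0.03423 + 2.284 + 1.282 + 0.1656 = 3.766 m²·K/W
E = A × HDD × 24 / R / 1000 = 223 × 4050 × 24 / 3.766 / 1000 = 5756 kWh
Cost = 5756 × 0.212 = $1220

1220 dollars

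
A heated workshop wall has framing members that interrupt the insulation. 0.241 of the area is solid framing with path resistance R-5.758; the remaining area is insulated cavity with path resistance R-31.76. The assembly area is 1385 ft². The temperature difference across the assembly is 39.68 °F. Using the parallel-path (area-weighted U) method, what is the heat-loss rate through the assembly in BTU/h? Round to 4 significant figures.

3614 BTU/h

U_eff = 0.759/31.76 + 0.241/5.758 = 0.023898 + 0.041855 = 0.065753
R_eff = 1/U_eff = 15.208 ft²·°F·h/BTU
Q = 1385 × 39.68 / 15.208 = 3613.6 BTU/h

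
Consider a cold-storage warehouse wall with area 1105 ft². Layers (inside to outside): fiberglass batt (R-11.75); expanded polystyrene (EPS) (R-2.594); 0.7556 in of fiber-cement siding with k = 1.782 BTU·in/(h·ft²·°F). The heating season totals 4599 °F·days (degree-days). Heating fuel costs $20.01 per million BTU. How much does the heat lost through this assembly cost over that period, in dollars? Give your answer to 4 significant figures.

0.7556/1.782 = 0.42402
R_total = 11.75 + 2.594 + 0.42402 = 14.768 ft²·°F·h/BTU
E = A × HDD × 24 / R = 1105 × 4599 × 24 / 14.768 = 8258800 BTU
Cost = 8258800/10⁶ × 20.01 = $165.26

165.3 dollars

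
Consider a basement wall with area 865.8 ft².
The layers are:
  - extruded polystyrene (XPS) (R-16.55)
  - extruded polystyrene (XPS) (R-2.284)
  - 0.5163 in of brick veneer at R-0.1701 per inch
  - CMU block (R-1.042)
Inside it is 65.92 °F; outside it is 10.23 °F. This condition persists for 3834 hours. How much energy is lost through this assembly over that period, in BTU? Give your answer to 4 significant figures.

0.5163 × 0.1701 = 0.087823
R_total = 16.55 + 2.284 + 0.087823 + 1.042 = 19.964 ft²·°F·h/BTU
Q = 865.8 × (65.92 − 10.23) / 19.964 = 2415.2 BTU/h
E = 2415.2 × 3834 = 9259800 BTU

9260000 BTU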